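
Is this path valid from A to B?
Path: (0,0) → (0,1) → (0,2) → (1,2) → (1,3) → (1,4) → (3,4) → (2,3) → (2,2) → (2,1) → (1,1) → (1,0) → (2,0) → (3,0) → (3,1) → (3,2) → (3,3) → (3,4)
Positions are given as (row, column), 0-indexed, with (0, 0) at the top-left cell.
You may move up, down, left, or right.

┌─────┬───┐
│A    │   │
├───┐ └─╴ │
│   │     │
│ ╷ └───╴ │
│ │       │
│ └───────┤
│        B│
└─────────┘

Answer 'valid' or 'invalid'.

Checking path validity:
Result: Invalid move at step 6: cannot move from (1, 4) to (3, 4).

invalid

Correct solution:

┌─────┬───┐
│A → ↓│   │
├───┐ └─╴ │
│↓ ↰│↳ → ↓│
│ ╷ └───╴ │
│↓│↑ ← ← ↲│
│ └───────┤
│↳ → → → B│
└─────────┘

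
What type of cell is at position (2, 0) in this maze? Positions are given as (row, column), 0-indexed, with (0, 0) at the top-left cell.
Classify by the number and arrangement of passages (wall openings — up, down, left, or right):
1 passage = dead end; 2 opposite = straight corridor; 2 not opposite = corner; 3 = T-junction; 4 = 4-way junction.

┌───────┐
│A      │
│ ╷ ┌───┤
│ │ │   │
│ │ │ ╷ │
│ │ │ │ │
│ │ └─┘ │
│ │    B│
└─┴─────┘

Checking cell at (2, 0):
Number of passages: 2
Cell type: straight corridor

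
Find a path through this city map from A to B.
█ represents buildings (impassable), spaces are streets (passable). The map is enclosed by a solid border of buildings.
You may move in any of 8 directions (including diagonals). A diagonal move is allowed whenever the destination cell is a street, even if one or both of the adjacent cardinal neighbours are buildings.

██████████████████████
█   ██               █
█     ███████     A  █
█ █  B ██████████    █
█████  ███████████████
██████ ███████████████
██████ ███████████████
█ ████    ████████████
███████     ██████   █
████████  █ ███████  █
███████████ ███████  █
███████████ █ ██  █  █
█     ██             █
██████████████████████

Finding the shortest path from A to B:
Movement: 8-directional
Path length: 14 steps
Directions: left → left → left → left → left → up-left → left → left → left → left → left → left → down-left → down

Solution:

██████████████████████
█   ██↙←←←←←←        █
█    ↓███████↖←←←←A  █
█ █  B ██████████    █
█████  ███████████████
██████ ███████████████
██████ ███████████████
█ ████    ████████████
███████     ██████   █
████████  █ ███████  █
███████████ ███████  █
███████████ █ ██  █  █
█     ██             █
██████████████████████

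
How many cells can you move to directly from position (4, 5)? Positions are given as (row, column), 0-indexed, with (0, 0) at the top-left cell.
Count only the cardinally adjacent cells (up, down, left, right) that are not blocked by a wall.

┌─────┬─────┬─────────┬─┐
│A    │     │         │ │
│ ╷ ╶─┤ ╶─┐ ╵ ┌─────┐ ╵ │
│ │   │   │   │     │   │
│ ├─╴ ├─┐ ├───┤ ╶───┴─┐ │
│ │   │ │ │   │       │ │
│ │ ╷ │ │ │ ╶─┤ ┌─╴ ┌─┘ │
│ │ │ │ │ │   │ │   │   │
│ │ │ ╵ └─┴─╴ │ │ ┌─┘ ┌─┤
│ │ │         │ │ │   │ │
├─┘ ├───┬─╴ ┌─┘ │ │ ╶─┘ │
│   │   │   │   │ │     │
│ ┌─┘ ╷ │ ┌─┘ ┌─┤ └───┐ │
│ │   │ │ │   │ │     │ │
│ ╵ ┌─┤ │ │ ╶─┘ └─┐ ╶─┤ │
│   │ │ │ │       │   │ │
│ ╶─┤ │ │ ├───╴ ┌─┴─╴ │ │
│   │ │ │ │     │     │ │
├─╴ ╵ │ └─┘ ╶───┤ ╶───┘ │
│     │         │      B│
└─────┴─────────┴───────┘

Checking passable neighbors of (4, 5):
Neighbors: (5, 5), (4, 4), (4, 6)
Count: 3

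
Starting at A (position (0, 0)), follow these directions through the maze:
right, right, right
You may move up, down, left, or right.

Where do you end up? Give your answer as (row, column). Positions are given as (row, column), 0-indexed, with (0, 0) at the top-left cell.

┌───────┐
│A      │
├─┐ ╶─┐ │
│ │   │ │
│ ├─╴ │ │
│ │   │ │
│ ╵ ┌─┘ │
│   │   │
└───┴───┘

Following directions step by step:
Start: (0, 0)
  right: (0, 0) → (0, 1)
  right: (0, 1) → (0, 2)
  right: (0, 2) → (0, 3)
Final position: (0, 3)

Path taken:

┌───────┐
│A → → B│
├─┐ ╶─┐ │
│ │   │ │
│ ├─╴ │ │
│ │   │ │
│ ╵ ┌─┘ │
│   │   │
└───┴───┘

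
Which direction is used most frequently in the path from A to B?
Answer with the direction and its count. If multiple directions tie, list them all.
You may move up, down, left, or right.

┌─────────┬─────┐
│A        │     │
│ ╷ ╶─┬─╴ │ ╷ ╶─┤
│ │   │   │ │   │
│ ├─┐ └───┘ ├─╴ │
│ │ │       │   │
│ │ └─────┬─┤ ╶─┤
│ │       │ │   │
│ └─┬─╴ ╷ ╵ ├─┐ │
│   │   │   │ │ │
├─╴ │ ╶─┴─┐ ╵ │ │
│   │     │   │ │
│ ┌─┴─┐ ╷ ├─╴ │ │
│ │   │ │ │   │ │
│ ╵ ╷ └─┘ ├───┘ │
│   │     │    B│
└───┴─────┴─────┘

Directions: right, down, right, down, right, right, right, up, up, right, down, right, down, left, down, right, down, down, down, down
Counts: {'right': 8, 'down': 9, 'up': 2, 'left': 1}
Most common: down (9 times)

Solution:

┌─────────┬─────┐
│A ↓      │↱ ↓  │
│ ╷ ╶─┬─╴ │ ╷ ╶─┤
│ │↳ ↓│   │↑│↳ ↓│
│ ├─┐ └───┘ ├─╴ │
│ │ │↳ → → ↑│↓ ↲│
│ │ └─────┬─┤ ╶─┤
│ │       │ │↳ ↓│
│ └─┬─╴ ╷ ╵ ├─┐ │
│   │   │   │ │↓│
├─╴ │ ╶─┴─┐ ╵ │ │
│   │     │   │↓│
│ ┌─┴─┐ ╷ ├─╴ │ │
│ │   │ │ │   │↓│
│ ╵ ╷ └─┘ ├───┘ │
│   │     │    B│
└───┴─────┴─────┘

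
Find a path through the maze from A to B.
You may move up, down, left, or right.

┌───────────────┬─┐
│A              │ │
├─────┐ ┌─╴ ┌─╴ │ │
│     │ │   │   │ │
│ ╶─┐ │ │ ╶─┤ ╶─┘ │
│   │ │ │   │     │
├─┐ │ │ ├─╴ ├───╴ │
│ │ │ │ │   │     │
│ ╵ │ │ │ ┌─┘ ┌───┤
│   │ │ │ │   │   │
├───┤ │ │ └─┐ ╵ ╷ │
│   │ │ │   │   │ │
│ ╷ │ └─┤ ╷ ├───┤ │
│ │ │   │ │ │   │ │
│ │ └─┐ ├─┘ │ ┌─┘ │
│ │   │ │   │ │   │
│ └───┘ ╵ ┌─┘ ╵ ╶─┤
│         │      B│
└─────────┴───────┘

Finding the shortest path through the maze:
Path length: 26 steps
Directions: right → right → right → right → right → right → right → down → left → down → right → right → down → left → left → down → down → right → up → right → down → down → down → left → down → right

Solution:

┌───────────────┬─┐
│A → → → → → → ↓│ │
├─────┐ ┌─╴ ┌─╴ │ │
│     │ │   │↓ ↲│ │
│ ╶─┐ │ │ ╶─┤ ╶─┘ │
│   │ │ │   │↳ → ↓│
├─┐ │ │ ├─╴ ├───╴ │
│ │ │ │ │   │↓ ← ↲│
│ ╵ │ │ │ ┌─┘ ┌───┤
│   │ │ │ │  ↓│↱ ↓│
├───┤ │ │ └─┐ ╵ ╷ │
│   │ │ │   │↳ ↑│↓│
│ ╷ │ └─┤ ╷ ├───┤ │
│ │ │   │ │ │   │↓│
│ │ └─┐ ├─┘ │ ┌─┘ │
│ │   │ │   │ │↓ ↲│
│ └───┘ ╵ ┌─┘ ╵ ╶─┤
│         │    ↳ B│
└─────────┴───────┘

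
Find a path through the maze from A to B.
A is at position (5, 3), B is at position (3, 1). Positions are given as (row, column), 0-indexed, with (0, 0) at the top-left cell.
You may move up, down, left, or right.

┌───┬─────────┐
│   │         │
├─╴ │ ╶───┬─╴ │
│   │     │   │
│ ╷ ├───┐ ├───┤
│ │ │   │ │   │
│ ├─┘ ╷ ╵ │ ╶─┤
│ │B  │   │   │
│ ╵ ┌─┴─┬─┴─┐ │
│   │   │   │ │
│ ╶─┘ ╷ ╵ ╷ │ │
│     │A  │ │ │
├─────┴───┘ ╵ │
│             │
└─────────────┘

Finding the shortest path from (5, 3) to (3, 1):
Path length: 8 steps
Directions: up → left → down → left → left → up → right → up

Solution:

┌───┬─────────┐
│   │         │
├─╴ │ ╶───┬─╴ │
│   │     │   │
│ ╷ ├───┐ ├───┤
│ │ │   │ │   │
│ ├─┘ ╷ ╵ │ ╶─┤
│ │B  │   │   │
│ ╵ ┌─┴─┬─┴─┐ │
│↱ ↑│↓ ↰│   │ │
│ ╶─┘ ╷ ╵ ╷ │ │
│↑ ← ↲│A  │ │ │
├─────┴───┘ ╵ │
│             │
└─────────────┘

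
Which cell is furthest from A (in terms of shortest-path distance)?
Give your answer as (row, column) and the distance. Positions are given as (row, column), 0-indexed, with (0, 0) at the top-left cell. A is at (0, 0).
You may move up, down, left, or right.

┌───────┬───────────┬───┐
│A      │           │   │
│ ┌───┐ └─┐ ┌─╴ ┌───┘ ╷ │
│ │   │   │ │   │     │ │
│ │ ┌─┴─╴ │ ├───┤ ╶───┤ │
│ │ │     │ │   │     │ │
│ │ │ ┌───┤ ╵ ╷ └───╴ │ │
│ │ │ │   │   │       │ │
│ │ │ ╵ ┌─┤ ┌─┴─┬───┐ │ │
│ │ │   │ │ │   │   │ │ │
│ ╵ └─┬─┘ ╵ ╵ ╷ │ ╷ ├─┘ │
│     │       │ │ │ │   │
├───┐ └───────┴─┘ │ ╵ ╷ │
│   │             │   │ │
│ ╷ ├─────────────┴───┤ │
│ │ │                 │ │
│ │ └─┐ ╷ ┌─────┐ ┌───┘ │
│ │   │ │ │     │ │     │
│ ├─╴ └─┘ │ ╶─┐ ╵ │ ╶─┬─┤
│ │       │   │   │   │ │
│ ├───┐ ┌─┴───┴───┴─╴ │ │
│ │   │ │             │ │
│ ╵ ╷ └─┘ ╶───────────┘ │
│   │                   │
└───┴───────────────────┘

Computing BFS distances from A to all cells:
Furthest cell: (9, 6)
Distance: 69 steps

Path from A to the furthest cell:

┌───────┬───────────┬───┐
│A      │           │   │
│ ┌───┐ └─┐ ┌─╴ ┌───┘ ╷ │
│↓│   │   │ │   │     │ │
│ │ ┌─┴─╴ │ ├───┤ ╶───┤ │
│↓│ │     │ │   │     │ │
│ │ │ ┌───┤ ╵ ╷ └───╴ │ │
│↓│ │ │   │   │       │ │
│ │ │ ╵ ┌─┤ ┌─┴─┬───┐ │ │
│↓│ │   │ │ │   │↱ ↓│ │ │
│ ╵ └─┬─┘ ╵ ╵ ╷ │ ╷ ├─┘ │
│↳ → ↓│       │ │↑│↓│↱ ↓│
├───┐ └───────┴─┘ │ ╵ ╷ │
│↱ ↓│↳ → → → → → ↑│↳ ↑│↓│
│ ╷ ├─────────────┴───┤ │
│↑│↓│    ↱ → → → ↓    │↓│
│ │ └─┐ ╷ ┌─────┐ ┌───┘ │
│↑│↳ ↓│ │↑│↓ ← ↰│↓│↓ ← ↲│
│ ├─╴ └─┘ │ ╶─┐ ╵ │ ╶─┬─┤
│↑│  ↳ → ↑│↳ B│↑ ↲│↳ ↓│ │
│ ├───┐ ┌─┴───┴───┴─╴ │ │
│↑│↓ ↰│ │↓ ← ← ← ← ← ↲│ │
│ ╵ ╷ └─┘ ╶───────────┘ │
│↑ ↲│↑ ← ↲              │
└───┴───────────────────┘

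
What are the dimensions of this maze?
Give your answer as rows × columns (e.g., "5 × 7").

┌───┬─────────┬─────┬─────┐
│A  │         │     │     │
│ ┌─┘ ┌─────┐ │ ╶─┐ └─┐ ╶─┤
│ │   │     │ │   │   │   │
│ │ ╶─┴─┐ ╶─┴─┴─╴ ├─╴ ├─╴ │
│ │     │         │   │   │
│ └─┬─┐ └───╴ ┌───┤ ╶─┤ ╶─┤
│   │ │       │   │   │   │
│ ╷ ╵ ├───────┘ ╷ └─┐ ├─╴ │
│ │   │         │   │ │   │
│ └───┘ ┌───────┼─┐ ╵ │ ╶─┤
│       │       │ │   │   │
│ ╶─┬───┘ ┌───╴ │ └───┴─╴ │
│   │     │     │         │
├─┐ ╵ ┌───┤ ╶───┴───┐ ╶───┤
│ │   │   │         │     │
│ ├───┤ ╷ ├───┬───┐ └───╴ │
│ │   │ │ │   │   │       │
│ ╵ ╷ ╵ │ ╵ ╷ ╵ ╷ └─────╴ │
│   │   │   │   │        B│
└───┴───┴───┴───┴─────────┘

Counting the maze dimensions:
Rows (vertical): 10
Columns (horizontal): 13
Dimensions: 10 × 13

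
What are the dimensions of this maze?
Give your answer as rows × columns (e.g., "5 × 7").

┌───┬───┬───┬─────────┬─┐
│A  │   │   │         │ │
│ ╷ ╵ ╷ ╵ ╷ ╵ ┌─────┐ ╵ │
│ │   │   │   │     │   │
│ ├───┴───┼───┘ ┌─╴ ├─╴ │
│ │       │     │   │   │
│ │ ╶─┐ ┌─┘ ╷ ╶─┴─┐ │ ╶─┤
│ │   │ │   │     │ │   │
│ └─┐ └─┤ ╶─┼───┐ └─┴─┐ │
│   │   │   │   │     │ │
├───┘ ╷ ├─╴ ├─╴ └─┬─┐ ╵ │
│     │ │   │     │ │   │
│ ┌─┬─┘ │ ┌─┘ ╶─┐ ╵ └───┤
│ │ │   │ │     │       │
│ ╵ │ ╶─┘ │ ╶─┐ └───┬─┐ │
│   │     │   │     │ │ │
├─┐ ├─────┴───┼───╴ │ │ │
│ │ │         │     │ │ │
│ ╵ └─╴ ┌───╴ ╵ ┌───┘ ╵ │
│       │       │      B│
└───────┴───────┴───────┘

Counting the maze dimensions:
Rows (vertical): 10
Columns (horizontal): 12
Dimensions: 10 × 12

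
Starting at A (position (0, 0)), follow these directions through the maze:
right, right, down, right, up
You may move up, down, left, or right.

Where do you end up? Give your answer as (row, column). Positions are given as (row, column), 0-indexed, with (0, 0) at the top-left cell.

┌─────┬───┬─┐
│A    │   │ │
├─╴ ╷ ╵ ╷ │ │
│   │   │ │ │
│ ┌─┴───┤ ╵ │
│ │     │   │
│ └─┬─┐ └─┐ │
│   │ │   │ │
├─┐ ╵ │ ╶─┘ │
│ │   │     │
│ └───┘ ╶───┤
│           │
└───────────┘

Following directions step by step:
Start: (0, 0)
  right: (0, 0) → (0, 1)
  right: (0, 1) → (0, 2)
  down: (0, 2) → (1, 2)
  right: (1, 2) → (1, 3)
  up: (1, 3) → (0, 3)
Final position: (0, 3)

Path taken:

┌─────┬───┬─┐
│A → ↓│B  │ │
├─╴ ╷ ╵ ╷ │ │
│   │↳ ↑│ │ │
│ ┌─┴───┤ ╵ │
│ │     │   │
│ └─┬─┐ └─┐ │
│   │ │   │ │
├─┐ ╵ │ ╶─┘ │
│ │   │     │
│ └───┘ ╶───┤
│           │
└───────────┘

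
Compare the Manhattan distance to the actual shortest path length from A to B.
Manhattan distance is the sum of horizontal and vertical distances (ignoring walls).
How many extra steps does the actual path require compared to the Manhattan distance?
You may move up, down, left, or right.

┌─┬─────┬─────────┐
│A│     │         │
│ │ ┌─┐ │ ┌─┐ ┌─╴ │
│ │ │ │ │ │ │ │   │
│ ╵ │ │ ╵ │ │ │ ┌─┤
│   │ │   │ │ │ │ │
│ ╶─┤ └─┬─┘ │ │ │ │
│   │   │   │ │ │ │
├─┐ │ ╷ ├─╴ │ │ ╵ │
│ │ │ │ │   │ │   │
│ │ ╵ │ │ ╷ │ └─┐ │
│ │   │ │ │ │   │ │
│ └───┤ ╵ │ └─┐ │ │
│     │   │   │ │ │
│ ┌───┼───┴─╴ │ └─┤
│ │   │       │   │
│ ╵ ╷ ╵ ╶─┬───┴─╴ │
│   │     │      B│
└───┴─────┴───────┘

Manhattan distance: |8 - 0| + |8 - 0| = 16
Actual path length: 24
Extra steps: 24 - 16 = 8

Solution:

┌─┬─────┬─────────┐
│A│↱ → ↓│↱ → ↓    │
│ │ ┌─┐ │ ┌─┐ ┌─╴ │
│↓│↑│ │↓│↑│ │↓│   │
│ ╵ │ │ ╵ │ │ │ ┌─┤
│↳ ↑│ │↳ ↑│ │↓│ │ │
│ ╶─┤ └─┬─┘ │ │ │ │
│   │   │   │↓│ │ │
├─┐ │ ╷ ├─╴ │ │ ╵ │
│ │ │ │ │   │↓│   │
│ │ ╵ │ │ ╷ │ └─┐ │
│ │   │ │ │ │↳ ↓│ │
│ └───┤ ╵ │ └─┐ │ │
│     │   │   │↓│ │
│ ┌───┼───┴─╴ │ └─┤
│ │   │       │↳ ↓│
│ ╵ ╷ ╵ ╶─┬───┴─╴ │
│   │     │      B│
└───┴─────┴───────┘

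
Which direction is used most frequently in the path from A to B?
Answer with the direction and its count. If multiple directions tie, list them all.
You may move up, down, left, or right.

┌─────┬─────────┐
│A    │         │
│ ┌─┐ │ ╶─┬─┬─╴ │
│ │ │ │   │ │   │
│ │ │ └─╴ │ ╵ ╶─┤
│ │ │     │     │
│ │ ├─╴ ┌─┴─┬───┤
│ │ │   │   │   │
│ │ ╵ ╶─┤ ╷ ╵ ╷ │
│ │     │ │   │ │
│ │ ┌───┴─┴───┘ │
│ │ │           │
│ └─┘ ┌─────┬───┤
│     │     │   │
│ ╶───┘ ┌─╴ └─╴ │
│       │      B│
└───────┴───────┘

Directions: down, down, down, down, down, down, down, right, right, right, up, right, right, down, right, right
Counts: {'down': 8, 'right': 7, 'up': 1}
Most common: down (8 times)

Solution:

┌─────┬─────────┐
│A    │         │
│ ┌─┐ │ ╶─┬─┬─╴ │
│↓│ │ │   │ │   │
│ │ │ └─╴ │ ╵ ╶─┤
│↓│ │     │     │
│ │ ├─╴ ┌─┴─┬───┤
│↓│ │   │   │   │
│ │ ╵ ╶─┤ ╷ ╵ ╷ │
│↓│     │ │   │ │
│ │ ┌───┴─┴───┘ │
│↓│ │           │
│ └─┘ ┌─────┬───┤
│↓    │↱ → ↓│   │
│ ╶───┘ ┌─╴ └─╴ │
│↳ → → ↑│  ↳ → B│
└───────┴───────┘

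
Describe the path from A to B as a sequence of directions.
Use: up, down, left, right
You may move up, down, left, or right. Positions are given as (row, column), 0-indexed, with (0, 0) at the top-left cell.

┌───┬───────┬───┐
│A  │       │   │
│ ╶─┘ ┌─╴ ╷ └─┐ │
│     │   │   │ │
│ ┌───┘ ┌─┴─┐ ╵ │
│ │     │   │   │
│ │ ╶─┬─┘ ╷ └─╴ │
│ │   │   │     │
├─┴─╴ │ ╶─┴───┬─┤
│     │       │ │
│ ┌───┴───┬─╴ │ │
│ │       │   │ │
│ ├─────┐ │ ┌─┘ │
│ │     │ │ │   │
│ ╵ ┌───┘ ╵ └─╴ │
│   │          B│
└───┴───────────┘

Finding the path and converting it to directions:
Path through cells: (0,0) → (1,0) → (1,1) → (1,2) → (0,2) → (0,3) → (0,4) → (0,5) → (1,5) → (1,6) → (2,6) → (2,7) → (3,7) → (3,6) → (3,5) → (2,5) → (2,4) → (3,4) → (3,3) → (4,3) → (4,4) → (4,5) → (4,6) → (5,6) → (5,5) → (6,5) → (7,5) → (7,6) → (7,7)
Directions: down, right, right, up, right, right, right, down, right, down, right, down, left, left, up, left, down, left, down, right, right, right, down, left, down, down, right, right

Solution:

┌───┬───────┬───┐
│A  │↱ → → ↓│   │
│ ╶─┘ ┌─╴ ╷ └─┐ │
│↳ → ↑│   │↳ ↓│ │
│ ┌───┘ ┌─┴─┐ ╵ │
│ │     │↓ ↰│↳ ↓│
│ │ ╶─┬─┘ ╷ └─╴ │
│ │   │↓ ↲│↑ ← ↲│
├─┴─╴ │ ╶─┴───┬─┤
│     │↳ → → ↓│ │
│ ┌───┴───┬─╴ │ │
│ │       │↓ ↲│ │
│ ├─────┐ │ ┌─┘ │
│ │     │ │↓│   │
│ ╵ ┌───┘ ╵ └─╴ │
│   │      ↳ → B│
└───┴───────────┘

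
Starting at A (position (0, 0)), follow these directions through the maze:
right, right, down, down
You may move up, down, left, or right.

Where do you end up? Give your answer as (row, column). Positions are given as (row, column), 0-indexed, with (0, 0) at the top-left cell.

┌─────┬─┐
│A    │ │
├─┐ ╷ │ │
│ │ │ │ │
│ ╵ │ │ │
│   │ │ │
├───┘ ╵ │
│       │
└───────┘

Following directions step by step:
Start: (0, 0)
  right: (0, 0) → (0, 1)
  right: (0, 1) → (0, 2)
  down: (0, 2) → (1, 2)
  down: (1, 2) → (2, 2)
Final position: (2, 2)

Path taken:

┌─────┬─┐
│A → ↓│ │
├─┐ ╷ │ │
│ │ │↓│ │
│ ╵ │ │ │
│   │B│ │
├───┘ ╵ │
│       │
└───────┘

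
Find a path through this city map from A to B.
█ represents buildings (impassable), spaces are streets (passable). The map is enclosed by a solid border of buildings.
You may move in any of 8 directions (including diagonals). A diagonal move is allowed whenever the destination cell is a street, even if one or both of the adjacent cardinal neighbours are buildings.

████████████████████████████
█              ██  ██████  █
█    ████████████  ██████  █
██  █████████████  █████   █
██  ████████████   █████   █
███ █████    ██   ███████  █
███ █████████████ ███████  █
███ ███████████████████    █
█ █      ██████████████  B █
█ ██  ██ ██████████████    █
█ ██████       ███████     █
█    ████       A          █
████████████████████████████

Finding the shortest path from A to B:
Movement: 8-directional
Path length: 9 steps
Directions: right → right → right → right → right → right → up-right → up-right → up-right

Solution:

████████████████████████████
█              ██  ██████  █
█    ████████████  ██████  █
██  █████████████  █████   █
██  ████████████   █████   █
███ █████    ██   ███████  █
███ █████████████ ███████  █
███ ███████████████████    █
█ █      ██████████████  B █
█ ██  ██ ██████████████ ↗  █
█ ██████       ███████ ↗   █
█    ████       A→→→→→↗    █
████████████████████████████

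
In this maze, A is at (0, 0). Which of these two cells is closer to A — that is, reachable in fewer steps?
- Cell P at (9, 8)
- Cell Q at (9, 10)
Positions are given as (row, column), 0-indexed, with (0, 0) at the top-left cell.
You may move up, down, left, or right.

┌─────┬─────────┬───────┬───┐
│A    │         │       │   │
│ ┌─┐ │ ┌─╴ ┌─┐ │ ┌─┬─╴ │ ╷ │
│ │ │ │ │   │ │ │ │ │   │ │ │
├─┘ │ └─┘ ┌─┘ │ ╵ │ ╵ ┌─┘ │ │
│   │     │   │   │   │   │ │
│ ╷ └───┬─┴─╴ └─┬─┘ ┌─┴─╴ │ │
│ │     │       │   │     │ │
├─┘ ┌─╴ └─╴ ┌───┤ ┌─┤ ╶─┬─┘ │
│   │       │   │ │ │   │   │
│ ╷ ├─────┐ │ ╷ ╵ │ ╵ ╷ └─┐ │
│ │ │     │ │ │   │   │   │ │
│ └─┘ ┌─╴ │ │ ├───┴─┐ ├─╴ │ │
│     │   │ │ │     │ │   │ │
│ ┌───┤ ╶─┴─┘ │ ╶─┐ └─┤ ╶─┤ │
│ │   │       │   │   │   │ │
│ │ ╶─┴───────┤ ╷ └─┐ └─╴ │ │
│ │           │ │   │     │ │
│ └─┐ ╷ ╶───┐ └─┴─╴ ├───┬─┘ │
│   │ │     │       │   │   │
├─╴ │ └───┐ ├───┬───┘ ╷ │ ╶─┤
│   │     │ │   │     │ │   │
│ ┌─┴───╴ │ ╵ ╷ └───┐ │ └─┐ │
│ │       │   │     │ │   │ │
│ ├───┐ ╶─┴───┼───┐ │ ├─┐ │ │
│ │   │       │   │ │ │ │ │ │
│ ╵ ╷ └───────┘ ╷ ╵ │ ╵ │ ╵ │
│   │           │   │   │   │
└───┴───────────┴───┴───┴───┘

Shortest path A → P at (9, 8): 85 steps
Shortest path A → Q at (9, 10): 135 steps

P is closer (85 steps vs 135 steps).

Path to P:

┌─────┬─────────┬───────┬───┐
│A → ↓│    ↱ → ↓│↱ → → ↓│   │
│ ┌─┐ │ ┌─╴ ┌─┐ │ ┌─┬─╴ │ ╷ │
│ │ │↓│ │↱ ↑│ │↓│↑│ │↓ ↲│ │ │
├─┘ │ └─┘ ┌─┘ │ ╵ │ ╵ ┌─┘ │ │
│   │↳ → ↑│   │↳ ↑│↓ ↲│   │ │
│ ╷ └───┬─┴─╴ └─┬─┘ ┌─┴─╴ │ │
│ │     │       │↓ ↲│     │ │
├─┘ ┌─╴ └─╴ ┌───┤ ┌─┤ ╶─┬─┘ │
│   │       │↓ ↰│↓│ │   │   │
│ ╷ ├─────┐ │ ╷ ╵ │ ╵ ╷ └─┐ │
│ │ │↓ ← ↰│ │↓│↑ ↲│   │   │ │
│ └─┘ ┌─╴ │ │ ├───┴─┐ ├─╴ │ │
│↓ ← ↲│↱ ↑│ │↓│     │ │   │ │
│ ┌───┤ ╶─┴─┘ │ ╶─┐ └─┤ ╶─┤ │
│↓│   │↑ ← ← ↲│   │   │   │ │
│ │ ╶─┴───────┤ ╷ └─┐ └─╴ │ │
│↓│    ↱ → → ↓│ │   │     │ │
│ └─┐ ╷ ╶───┐ └─┴─╴ ├───┬─┘ │
│↳ ↓│ │↑ ← ↰│↳ → P  │   │   │
├─╴ │ └───┐ ├───┬───┘ ╷ │ ╶─┤
│↓ ↲│     │↑│↓ ↰│     │ │   │
│ ┌─┴───╴ │ ╵ ╷ └───┐ │ └─┐ │
│↓│       │↑ ↲│↑ ← ↰│ │   │ │
│ ├───┐ ╶─┴───┼───┐ │ ├─┐ │ │
│↓│↱ ↓│       │↱ ↓│↑│ │ │ │ │
│ ╵ ╷ └───────┘ ╷ ╵ │ ╵ │ ╵ │
│↳ ↑│↳ → → → → ↑│↳ ↑│   │   │
└───┴───────────┴───┴───┴───┘

Path to Q:

┌─────┬─────────┬───────┬───┐
│A → ↓│    ↱ → ↓│↱ → → ↓│↱ ↓│
│ ┌─┐ │ ┌─╴ ┌─┐ │ ┌─┬─╴ │ ╷ │
│ │ │↓│ │↱ ↑│ │↓│↑│ │↓ ↲│↑│↓│
├─┘ │ └─┘ ┌─┘ │ ╵ │ ╵ ┌─┘ │ │
│   │↳ → ↑│   │↳ ↑│↓ ↲│  ↑│↓│
│ ╷ └───┬─┴─╴ └─┬─┘ ┌─┴─╴ │ │
│ │     │       │↓ ↲│↱ → ↑│↓│
├─┘ ┌─╴ └─╴ ┌───┤ ┌─┤ ╶─┬─┘ │
│   │       │↓ ↰│↓│ │↑ ↰│  ↓│
│ ╷ ├─────┐ │ ╷ ╵ │ ╵ ╷ └─┐ │
│ │ │↓ ← ↰│ │↓│↑ ↲│   │↑ ↰│↓│
│ └─┘ ┌─╴ │ │ ├───┴─┐ ├─╴ │ │
│↓ ← ↲│↱ ↑│ │↓│↱ → ↓│ │↱ ↑│↓│
│ ┌───┤ ╶─┴─┘ │ ╶─┐ └─┤ ╶─┤ │
│↓│   │↑ ← ← ↲│↑ ↰│↳ ↓│↑ ↰│↓│
│ │ ╶─┴───────┤ ╷ └─┐ └─╴ │ │
│↓│    ↱ → → ↓│ │↑ ↰│↳ → ↑│↓│
│ └─┐ ╷ ╶───┐ └─┴─╴ ├───┬─┘ │
│↳ ↓│ │↑ ← ↰│↳ → → ↑│Q ↰│↓ ↲│
├─╴ │ └───┐ ├───┬───┘ ╷ │ ╶─┤
│↓ ↲│     │↑│↓ ↰│     │↑│↳ ↓│
│ ┌─┴───╴ │ ╵ ╷ └───┐ │ └─┐ │
│↓│       │↑ ↲│↑ ← ↰│ │↑ ↰│↓│
│ ├───┐ ╶─┴───┼───┐ │ ├─┐ │ │
│↓│↱ ↓│       │↱ ↓│↑│ │ │↑│↓│
│ ╵ ╷ └───────┘ ╷ ╵ │ ╵ │ ╵ │
│↳ ↑│↳ → → → → ↑│↳ ↑│   │↑ ↲│
└───┴───────────┴───┴───┴───┘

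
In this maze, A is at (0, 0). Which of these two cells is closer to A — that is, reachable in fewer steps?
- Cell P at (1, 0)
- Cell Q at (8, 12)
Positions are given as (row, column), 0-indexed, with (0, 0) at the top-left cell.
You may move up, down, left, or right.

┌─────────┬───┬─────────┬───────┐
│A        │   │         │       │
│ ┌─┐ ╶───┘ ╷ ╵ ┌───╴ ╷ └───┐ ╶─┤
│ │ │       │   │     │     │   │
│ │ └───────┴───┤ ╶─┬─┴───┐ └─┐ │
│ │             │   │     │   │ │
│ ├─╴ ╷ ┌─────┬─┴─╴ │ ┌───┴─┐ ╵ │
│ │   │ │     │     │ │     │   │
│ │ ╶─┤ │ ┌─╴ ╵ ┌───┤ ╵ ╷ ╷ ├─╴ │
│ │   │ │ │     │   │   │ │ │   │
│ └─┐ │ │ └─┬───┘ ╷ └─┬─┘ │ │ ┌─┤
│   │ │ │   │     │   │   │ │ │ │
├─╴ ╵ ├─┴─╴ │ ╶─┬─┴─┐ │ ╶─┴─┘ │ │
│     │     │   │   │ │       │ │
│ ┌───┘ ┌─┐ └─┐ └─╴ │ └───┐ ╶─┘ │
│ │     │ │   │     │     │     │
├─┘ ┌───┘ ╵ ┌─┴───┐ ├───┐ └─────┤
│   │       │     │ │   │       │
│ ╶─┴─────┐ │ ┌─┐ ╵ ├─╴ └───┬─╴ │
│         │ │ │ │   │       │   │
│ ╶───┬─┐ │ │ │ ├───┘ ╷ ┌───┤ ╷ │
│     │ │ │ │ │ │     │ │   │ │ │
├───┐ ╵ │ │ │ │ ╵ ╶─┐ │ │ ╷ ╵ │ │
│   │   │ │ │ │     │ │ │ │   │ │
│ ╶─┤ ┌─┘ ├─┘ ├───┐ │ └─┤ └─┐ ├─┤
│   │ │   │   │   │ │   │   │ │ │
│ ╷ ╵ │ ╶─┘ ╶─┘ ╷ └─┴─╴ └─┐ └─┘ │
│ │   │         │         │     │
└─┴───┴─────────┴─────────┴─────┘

Shortest path A → P at (1, 0): 1 steps
Shortest path A → Q at (8, 12): 78 steps

P is closer (1 steps vs 78 steps).

Path to P:

┌─────────┬───┬─────────┬───────┐
│A        │   │         │       │
│ ┌─┐ ╶───┘ ╷ ╵ ┌───╴ ╷ └───┐ ╶─┤
│P│ │       │   │     │     │   │
│ │ └───────┴───┤ ╶─┬─┴───┐ └─┐ │
│ │             │   │     │   │ │
│ ├─╴ ╷ ┌─────┬─┴─╴ │ ┌───┴─┐ ╵ │
│ │   │ │     │     │ │     │   │
│ │ ╶─┤ │ ┌─╴ ╵ ┌───┤ ╵ ╷ ╷ ├─╴ │
│ │   │ │ │     │   │   │ │ │   │
│ └─┐ │ │ └─┬───┘ ╷ └─┬─┘ │ │ ┌─┤
│   │ │ │   │     │   │   │ │ │ │
├─╴ ╵ ├─┴─╴ │ ╶─┬─┴─┐ │ ╶─┴─┘ │ │
│     │     │   │   │ │       │ │
│ ┌───┘ ┌─┐ └─┐ └─╴ │ └───┐ ╶─┘ │
│ │     │ │   │     │     │     │
├─┘ ┌───┘ ╵ ┌─┴───┐ ├───┐ └─────┤
│   │       │     │ │   │       │
│ ╶─┴─────┐ │ ┌─┐ ╵ ├─╴ └───┬─╴ │
│         │ │ │ │   │       │   │
│ ╶───┬─┐ │ │ │ ├───┘ ╷ ┌───┤ ╷ │
│     │ │ │ │ │ │     │ │   │ │ │
├───┐ ╵ │ │ │ │ ╵ ╶─┐ │ │ ╷ ╵ │ │
│   │   │ │ │ │     │ │ │ │   │ │
│ ╶─┤ ┌─┘ ├─┘ ├───┐ │ └─┤ └─┐ ├─┤
│   │ │   │   │   │ │   │   │ │ │
│ ╷ ╵ │ ╶─┘ ╶─┘ ╷ └─┴─╴ └─┐ └─┘ │
│ │   │         │         │     │
└─┴───┴─────────┴─────────┴─────┘

Path to Q:

┌─────────┬───┬─────────┬───────┐
│A → ↓    │↱ ↓│↱ → → ↓  │       │
│ ┌─┐ ╶───┘ ╷ ╵ ┌───╴ ╷ └───┐ ╶─┤
│ │ │↳ → → ↑│↳ ↑│↓ ← ↲│     │   │
│ │ └───────┴───┤ ╶─┬─┴───┐ └─┐ │
│ │             │↳ ↓│     │   │ │
│ ├─╴ ╷ ┌─────┬─┴─╴ │ ┌───┴─┐ ╵ │
│ │   │ │↓ ← ↰│↓ ← ↲│ │     │   │
│ │ ╶─┤ │ ┌─╴ ╵ ┌───┤ ╵ ╷ ╷ ├─╴ │
│ │   │ │↓│  ↑ ↲│↱ ↓│   │ │ │   │
│ └─┐ │ │ └─┬───┘ ╷ └─┬─┘ │ │ ┌─┤
│   │ │ │↳ ↓│↱ → ↑│↳ ↓│   │ │ │ │
├─╴ ╵ ├─┴─╴ │ ╶─┬─┴─┐ │ ╶─┴─┘ │ │
│     │↓ ← ↲│↑ ↰│   │↓│       │ │
│ ┌───┘ ┌─┐ └─┐ └─╴ │ └───┐ ╶─┘ │
│ │↓ ← ↲│ │   │↑ ← ↰│↳ → ↓│     │
├─┘ ┌───┘ ╵ ┌─┴───┐ ├───┐ └─────┤
│↓ ↲│       │↱ → ↓│↑│   │Q      │
│ ╶─┴─────┐ │ ┌─┐ ╵ ├─╴ └───┬─╴ │
│↳ → → → ↓│ │↑│ │↳ ↑│       │   │
│ ╶───┬─┐ │ │ │ ├───┘ ╷ ┌───┤ ╷ │
│     │ │↓│ │↑│ │     │ │   │ │ │
├───┐ ╵ │ │ │ │ ╵ ╶─┐ │ │ ╷ ╵ │ │
│   │   │↓│ │↑│     │ │ │ │   │ │
│ ╶─┤ ┌─┘ ├─┘ ├───┐ │ └─┤ └─┐ ├─┤
│   │ │↓ ↲│↱ ↑│   │ │   │   │ │ │
│ ╷ ╵ │ ╶─┘ ╶─┘ ╷ └─┴─╴ └─┐ └─┘ │
│ │   │↳ → ↑    │         │     │
└─┴───┴─────────┴─────────┴─────┘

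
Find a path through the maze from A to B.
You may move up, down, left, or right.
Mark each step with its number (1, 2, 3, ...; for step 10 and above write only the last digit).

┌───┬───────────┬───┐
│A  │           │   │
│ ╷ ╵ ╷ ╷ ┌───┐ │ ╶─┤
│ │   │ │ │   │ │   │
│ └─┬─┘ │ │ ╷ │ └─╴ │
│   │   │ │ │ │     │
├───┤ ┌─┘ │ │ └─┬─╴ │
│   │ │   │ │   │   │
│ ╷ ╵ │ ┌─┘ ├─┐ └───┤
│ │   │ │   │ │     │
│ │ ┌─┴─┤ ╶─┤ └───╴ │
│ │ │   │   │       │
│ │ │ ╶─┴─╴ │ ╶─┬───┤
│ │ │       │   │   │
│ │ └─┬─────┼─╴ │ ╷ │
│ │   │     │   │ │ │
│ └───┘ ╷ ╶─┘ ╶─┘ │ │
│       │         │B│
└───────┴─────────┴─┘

Finding the shortest path through the maze:
Path length: 33 steps
Directions: right → down → right → up → right → down → down → left → down → down → left → up → left → down → down → down → down → down → right → right → right → up → right → down → right → right → right → right → up → up → right → down → down

Solution:

┌───┬───────────┬───┐
│A 1│4 5        │   │
│ ╷ ╵ ╷ ╷ ┌───┐ │ ╶─┤
│ │2 3│6│ │   │ │   │
│ └─┬─┘ │ │ ╷ │ └─╴ │
│   │8 7│ │ │ │     │
├───┤ ┌─┘ │ │ └─┬─╴ │
│3 2│9│   │ │   │   │
│ ╷ ╵ │ ┌─┘ ├─┐ └───┤
│4│1 0│ │   │ │     │
│ │ ┌─┴─┤ ╶─┤ └───╴ │
│5│ │   │   │       │
│ │ │ ╶─┴─╴ │ ╶─┬───┤
│6│ │       │   │0 1│
│ │ └─┬─────┼─╴ │ ╷ │
│7│   │2 3  │   │9│2│
│ └───┘ ╷ ╶─┘ ╶─┘ │ │
│8 9 0 1│4 5 6 7 8│B│
└───────┴─────────┴─┘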